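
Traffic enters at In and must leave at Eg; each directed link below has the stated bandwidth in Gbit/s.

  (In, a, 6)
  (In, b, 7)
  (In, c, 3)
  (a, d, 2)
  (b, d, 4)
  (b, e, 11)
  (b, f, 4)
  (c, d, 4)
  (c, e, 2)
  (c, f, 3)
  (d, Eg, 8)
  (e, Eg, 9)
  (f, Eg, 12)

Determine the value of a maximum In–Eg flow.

12

Augment In→a→d→Eg: bottleneck 2, flow now 2.
Augment In→b→d→Eg: bottleneck 4, flow now 6.
Augment In→b→e→Eg: bottleneck 3, flow now 9.
Augment In→c→d→Eg: bottleneck 2, flow now 11.
Augment In→c→e→Eg: bottleneck 1, flow now 12.
No augmenting path remains; maximum flow = 12.
In the residual graph, reachable from In: {In, a}.
Min-cut edges: In→b (7), In→c (3), a→d (2); capacity 7 + 3 + 2 = 12.
This cut is saturated, so no flow can exceed 12.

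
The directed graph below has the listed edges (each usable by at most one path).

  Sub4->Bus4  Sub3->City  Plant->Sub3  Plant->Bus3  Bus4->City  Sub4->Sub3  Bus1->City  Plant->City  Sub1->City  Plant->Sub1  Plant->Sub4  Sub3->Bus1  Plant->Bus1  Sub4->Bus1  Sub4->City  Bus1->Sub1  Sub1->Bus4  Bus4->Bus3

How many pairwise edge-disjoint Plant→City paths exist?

5

Assign every edge capacity 1; by Menger, the answer equals the max flow.
Path Plant→City (+1); total 1.
Path Plant→Sub4→City (+1); total 2.
Path Plant→Sub3→City (+1); total 3.
Path Plant→Sub1→City (+1); total 4.
Path Plant→Bus1→City (+1); total 5.
No residual Plant→City path; max flow = 5.
Certifying cut of size 5: {Plant→Bus1, Plant→City, Plant→Sub1, Plant→Sub3, Plant→Sub4}.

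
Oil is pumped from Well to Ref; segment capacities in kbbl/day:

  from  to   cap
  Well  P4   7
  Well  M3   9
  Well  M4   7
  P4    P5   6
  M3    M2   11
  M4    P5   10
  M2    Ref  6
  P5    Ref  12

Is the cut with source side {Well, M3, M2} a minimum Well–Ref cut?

No — its capacity is 20, but the minimum cut has capacity 18.

Given cut capacity: 7 + 7 + 6 = 20.
Augment Well→P4→P5→Ref: bottleneck 6, flow now 6.
Augment Well→M3→M2→Ref: bottleneck 6, flow now 12.
Augment Well→M4→P5→Ref: bottleneck 6, flow now 18.
No augmenting path remains; maximum flow = 18.
In the residual graph, reachable from Well: {Well, P4, M3, M4, M2, P5}.
Min-cut edges: M2→Ref (6), P5→Ref (12); capacity 6 + 12 = 18.
Cut capacity 20 exceeds the max flow 18, so it is not minimum.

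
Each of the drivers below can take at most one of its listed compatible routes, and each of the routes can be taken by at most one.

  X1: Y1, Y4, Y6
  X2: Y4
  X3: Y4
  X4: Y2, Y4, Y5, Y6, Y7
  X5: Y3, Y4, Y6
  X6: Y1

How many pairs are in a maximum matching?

5

Unit-capacity flow: source→left, listed edges, right→sink; max matching = max flow.
Augmenting path X1→Y1 (+1); matched 1.
Augmenting path X2→Y4 (+1); matched 2.
Augmenting path X4→Y2 (+1); matched 3.
Augmenting path X5→Y3 (+1); matched 4.
Augmenting path X6→Y1→X1→Y6 (+1); matched 5.
No augmenting path remains; maximum matching = 5.
König certificate: {X1, X4, X5, X6, Y4} is a vertex cover of size 5 (every listed pair touches it), so no matching can be larger.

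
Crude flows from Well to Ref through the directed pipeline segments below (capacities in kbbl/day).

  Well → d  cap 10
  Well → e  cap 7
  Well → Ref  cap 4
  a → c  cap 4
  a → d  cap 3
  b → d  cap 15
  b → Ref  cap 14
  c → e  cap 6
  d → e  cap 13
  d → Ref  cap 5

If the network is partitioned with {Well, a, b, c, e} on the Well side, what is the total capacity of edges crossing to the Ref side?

Edges leaving {Well, a, b, c, e}: Well→d (10), Well→Ref (4), a→d (3), b→d (15), b→Ref (14).
Cut capacity = 10 + 4 + 3 + 15 + 14 = 46.

46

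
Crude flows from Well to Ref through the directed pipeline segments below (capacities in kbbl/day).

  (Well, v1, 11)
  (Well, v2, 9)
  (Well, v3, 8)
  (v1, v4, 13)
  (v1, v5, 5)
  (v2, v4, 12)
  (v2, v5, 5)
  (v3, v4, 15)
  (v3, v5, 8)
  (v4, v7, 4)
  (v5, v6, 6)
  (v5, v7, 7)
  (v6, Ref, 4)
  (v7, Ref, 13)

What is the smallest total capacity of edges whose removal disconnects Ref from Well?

15

Augment Well→v1→v4→v7→Ref: bottleneck 4, flow now 4.
Augment Well→v1→v5→v6→Ref: bottleneck 4, flow now 8.
Augment Well→v1→v5→v7→Ref: bottleneck 1, flow now 9.
Augment Well→v2→v5→v7→Ref: bottleneck 5, flow now 14.
Augment Well→v3→v5→v7→Ref: bottleneck 1, flow now 15.
No augmenting path remains; maximum flow = 15.
By max-flow min-cut, the minimum cut capacity equals the max flow.
In the residual graph, reachable from Well: {Well, v1, v2, v3, v4, v5, v6}.
Min-cut edges: v4→v7 (4), v5→v7 (7), v6→Ref (4); capacity 4 + 7 + 4 = 15.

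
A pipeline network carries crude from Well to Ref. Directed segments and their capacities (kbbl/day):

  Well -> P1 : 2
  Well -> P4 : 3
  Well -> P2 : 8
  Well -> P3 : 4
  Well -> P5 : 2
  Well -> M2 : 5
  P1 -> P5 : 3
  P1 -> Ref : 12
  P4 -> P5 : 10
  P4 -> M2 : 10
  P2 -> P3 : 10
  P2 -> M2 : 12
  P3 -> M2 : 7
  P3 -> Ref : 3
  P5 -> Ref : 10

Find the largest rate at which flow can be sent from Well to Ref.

10

Augment Well→P1→Ref: bottleneck 2, flow now 2.
Augment Well→P3→Ref: bottleneck 3, flow now 5.
Augment Well→P5→Ref: bottleneck 2, flow now 7.
Augment Well→P4→P5→Ref: bottleneck 3, flow now 10.
No augmenting path remains; maximum flow = 10.
In the residual graph, reachable from Well: {Well, P2, P3, M2}.
Min-cut edges: Well→P1 (2), Well→P4 (3), Well→P5 (2), P3→Ref (3); capacity 2 + 3 + 2 + 3 = 10.
This cut is saturated, so no flow can exceed 10.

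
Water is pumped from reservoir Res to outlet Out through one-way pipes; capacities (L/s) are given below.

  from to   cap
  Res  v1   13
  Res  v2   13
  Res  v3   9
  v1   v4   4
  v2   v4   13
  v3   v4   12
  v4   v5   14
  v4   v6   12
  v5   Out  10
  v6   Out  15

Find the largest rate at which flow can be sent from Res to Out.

22

Augment Res→v1→v4→v5→Out: bottleneck 4, flow now 4.
Augment Res→v2→v4→v5→Out: bottleneck 6, flow now 10.
Augment Res→v2→v4→v6→Out: bottleneck 7, flow now 17.
Augment Res→v3→v4→v6→Out: bottleneck 5, flow now 22.
No augmenting path remains; maximum flow = 22.
In the residual graph, reachable from Res: {Res, v1, v2, v3, v4, v5}.
Min-cut edges: v4→v6 (12), v5→Out (10); capacity 12 + 10 = 22.
This cut is saturated, so no flow can exceed 22.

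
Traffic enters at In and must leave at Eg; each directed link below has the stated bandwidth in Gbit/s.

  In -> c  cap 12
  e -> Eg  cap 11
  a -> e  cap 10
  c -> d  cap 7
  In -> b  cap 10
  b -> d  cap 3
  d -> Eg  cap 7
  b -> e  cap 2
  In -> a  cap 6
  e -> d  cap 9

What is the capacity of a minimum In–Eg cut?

15

Augment In→a→e→Eg: bottleneck 6, flow now 6.
Augment In→b→d→Eg: bottleneck 3, flow now 9.
Augment In→b→e→Eg: bottleneck 2, flow now 11.
Augment In→c→d→Eg: bottleneck 4, flow now 15.
No augmenting path remains; maximum flow = 15.
By max-flow min-cut, the minimum cut capacity equals the max flow.
In the residual graph, reachable from In: {In, b, c, d}.
Min-cut edges: In→a (6), b→e (2), d→Eg (7); capacity 6 + 2 + 7 = 15.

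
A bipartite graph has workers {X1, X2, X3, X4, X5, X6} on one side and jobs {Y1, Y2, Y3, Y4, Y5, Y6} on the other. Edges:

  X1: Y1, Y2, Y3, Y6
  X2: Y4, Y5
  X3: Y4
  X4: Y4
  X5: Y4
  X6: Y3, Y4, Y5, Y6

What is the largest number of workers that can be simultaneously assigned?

Unit-capacity flow: source→left, listed edges, right→sink; max matching = max flow.
Augmenting path X1→Y1 (+1); matched 1.
Augmenting path X2→Y4 (+1); matched 2.
Augmenting path X6→Y3 (+1); matched 3.
Augmenting path X3→Y4→X2→Y5 (+1); matched 4.
No augmenting path remains; maximum matching = 4.
König certificate: {X1, X2, X6, Y4} is a vertex cover of size 4 (every listed pair touches it), so no matching can be larger.

4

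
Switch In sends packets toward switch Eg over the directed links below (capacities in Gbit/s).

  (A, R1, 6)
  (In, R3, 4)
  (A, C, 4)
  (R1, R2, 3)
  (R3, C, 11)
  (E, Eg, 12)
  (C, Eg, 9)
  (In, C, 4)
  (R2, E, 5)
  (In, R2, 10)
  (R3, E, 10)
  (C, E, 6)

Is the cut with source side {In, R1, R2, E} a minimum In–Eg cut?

No — its capacity is 20, but the minimum cut has capacity 13.

Given cut capacity: 4 + 4 + 12 = 20.
Augment In→C→Eg: bottleneck 4, flow now 4.
Augment In→R3→C→Eg: bottleneck 4, flow now 8.
Augment In→R2→E→Eg: bottleneck 5, flow now 13.
No augmenting path remains; maximum flow = 13.
In the residual graph, reachable from In: {In, R2}.
Min-cut edges: In→R3 (4), In→C (4), R2→E (5); capacity 4 + 4 + 5 = 13.
Cut capacity 20 exceeds the max flow 13, so it is not minimum.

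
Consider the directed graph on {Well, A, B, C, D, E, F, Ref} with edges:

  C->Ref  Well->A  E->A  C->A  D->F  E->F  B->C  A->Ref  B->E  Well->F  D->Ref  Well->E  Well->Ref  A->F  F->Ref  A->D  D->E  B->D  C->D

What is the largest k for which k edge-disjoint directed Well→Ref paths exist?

4

Assign every edge capacity 1; by Menger, the answer equals the max flow.
Path Well→Ref (+1); total 1.
Path Well→A→Ref (+1); total 2.
Path Well→F→Ref (+1); total 3.
Path Well→E→A→D→Ref (+1); total 4.
No residual Well→Ref path; max flow = 4.
Certifying cut of size 4: {Well→A, Well→E, Well→F, Well→Ref}.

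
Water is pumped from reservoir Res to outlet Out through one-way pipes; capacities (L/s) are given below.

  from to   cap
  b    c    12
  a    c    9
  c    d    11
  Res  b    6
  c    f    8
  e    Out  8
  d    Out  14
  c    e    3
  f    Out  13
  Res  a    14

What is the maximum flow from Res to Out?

Augment Res→a→c→d→Out: bottleneck 9, flow now 9.
Augment Res→b→c→d→Out: bottleneck 2, flow now 11.
Augment Res→b→c→e→Out: bottleneck 3, flow now 14.
Augment Res→b→c→f→Out: bottleneck 1, flow now 15.
No augmenting path remains; maximum flow = 15.
In the residual graph, reachable from Res: {Res, a}.
Min-cut edges: Res→b (6), a→c (9); capacity 6 + 9 = 15.
This cut is saturated, so no flow can exceed 15.

15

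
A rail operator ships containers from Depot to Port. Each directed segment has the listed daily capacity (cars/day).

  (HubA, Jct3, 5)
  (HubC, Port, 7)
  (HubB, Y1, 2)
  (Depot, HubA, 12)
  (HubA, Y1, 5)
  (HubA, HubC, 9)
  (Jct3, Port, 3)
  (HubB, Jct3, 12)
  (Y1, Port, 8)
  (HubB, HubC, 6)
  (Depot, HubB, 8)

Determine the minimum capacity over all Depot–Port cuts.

Augment Depot→HubA→HubC→Port: bottleneck 7, flow now 7.
Augment Depot→HubA→Y1→Port: bottleneck 5, flow now 12.
Augment Depot→HubB→Y1→Port: bottleneck 2, flow now 14.
Augment Depot→HubB→Jct3→Port: bottleneck 3, flow now 17.
No augmenting path remains; maximum flow = 17.
By max-flow min-cut, the minimum cut capacity equals the max flow.
In the residual graph, reachable from Depot: {Depot, HubA, HubB, HubC, Jct3}.
Min-cut edges: HubA→Y1 (5), HubB→Y1 (2), HubC→Port (7), Jct3→Port (3); capacity 5 + 2 + 7 + 3 = 17.

17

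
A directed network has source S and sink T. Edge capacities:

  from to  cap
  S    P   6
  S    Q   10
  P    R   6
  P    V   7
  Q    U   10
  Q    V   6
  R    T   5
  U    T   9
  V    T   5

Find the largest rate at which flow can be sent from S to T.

Augment S→P→R→T: bottleneck 5, flow now 5.
Augment S→P→V→T: bottleneck 1, flow now 6.
Augment S→Q→U→T: bottleneck 9, flow now 15.
Augment S→Q→V→T: bottleneck 1, flow now 16.
No augmenting path remains; maximum flow = 16.
In the residual graph, reachable from S: {S}.
Min-cut edges: S→P (6), S→Q (10); capacity 6 + 10 = 16.
This cut is saturated, so no flow can exceed 16.

16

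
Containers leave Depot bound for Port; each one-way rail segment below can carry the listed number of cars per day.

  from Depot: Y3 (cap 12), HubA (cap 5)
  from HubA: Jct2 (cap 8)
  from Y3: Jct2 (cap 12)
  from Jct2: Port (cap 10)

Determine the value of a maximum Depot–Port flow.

10

Augment Depot→HubA→Jct2→Port: bottleneck 5, flow now 5.
Augment Depot→Y3→Jct2→Port: bottleneck 5, flow now 10.
No augmenting path remains; maximum flow = 10.
In the residual graph, reachable from Depot: {Depot, HubA, Y3, Jct2}.
Min-cut edges: Jct2→Port (10); capacity 10 = 10.
This cut is saturated, so no flow can exceed 10.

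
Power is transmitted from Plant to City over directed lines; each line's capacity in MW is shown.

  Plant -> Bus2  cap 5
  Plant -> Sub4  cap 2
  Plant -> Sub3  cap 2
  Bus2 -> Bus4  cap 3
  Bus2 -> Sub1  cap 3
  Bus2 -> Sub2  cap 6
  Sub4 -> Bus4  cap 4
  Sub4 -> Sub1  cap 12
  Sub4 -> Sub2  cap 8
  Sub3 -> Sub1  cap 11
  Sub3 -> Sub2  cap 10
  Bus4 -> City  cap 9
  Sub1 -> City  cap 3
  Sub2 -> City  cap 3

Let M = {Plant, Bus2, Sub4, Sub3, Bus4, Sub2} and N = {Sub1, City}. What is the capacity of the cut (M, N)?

38

Edges leaving {Plant, Bus2, Sub4, Sub3, Bus4, Sub2}: Bus2→Sub1 (3), Sub4→Sub1 (12), Sub3→Sub1 (11), Bus4→City (9), Sub2→City (3).
Cut capacity = 3 + 12 + 11 + 9 + 3 = 38.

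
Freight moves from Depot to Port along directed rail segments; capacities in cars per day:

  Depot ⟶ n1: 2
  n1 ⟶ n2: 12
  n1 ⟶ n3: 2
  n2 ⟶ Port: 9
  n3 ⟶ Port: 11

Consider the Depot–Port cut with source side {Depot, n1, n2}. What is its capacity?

Edges leaving {Depot, n1, n2}: n1→n3 (2), n2→Port (9).
Cut capacity = 2 + 9 = 11.

11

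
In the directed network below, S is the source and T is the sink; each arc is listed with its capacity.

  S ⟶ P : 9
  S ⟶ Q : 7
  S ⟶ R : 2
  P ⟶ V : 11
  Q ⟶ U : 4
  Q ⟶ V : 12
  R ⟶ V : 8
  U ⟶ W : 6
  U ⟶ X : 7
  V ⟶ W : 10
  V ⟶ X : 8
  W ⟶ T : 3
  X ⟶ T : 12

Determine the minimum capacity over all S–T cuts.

15

Augment S→P→V→W→T: bottleneck 3, flow now 3.
Augment S→P→V→X→T: bottleneck 6, flow now 9.
Augment S→Q→U→X→T: bottleneck 4, flow now 13.
Augment S→Q→V→X→T: bottleneck 2, flow now 15.
No augmenting path remains; maximum flow = 15.
By max-flow min-cut, the minimum cut capacity equals the max flow.
In the residual graph, reachable from S: {S, P, Q, R, V, W}.
Min-cut edges: Q→U (4), V→X (8), W→T (3); capacity 4 + 8 + 3 = 15.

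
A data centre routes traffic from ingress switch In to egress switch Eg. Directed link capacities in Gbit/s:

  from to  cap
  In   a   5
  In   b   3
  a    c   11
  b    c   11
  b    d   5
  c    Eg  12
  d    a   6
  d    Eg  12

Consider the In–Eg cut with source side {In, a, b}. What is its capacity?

27

Edges leaving {In, a, b}: a→c (11), b→c (11), b→d (5).
Cut capacity = 11 + 11 + 5 = 27.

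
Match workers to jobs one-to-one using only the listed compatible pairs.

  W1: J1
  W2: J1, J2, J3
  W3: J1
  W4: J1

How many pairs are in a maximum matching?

Unit-capacity flow: source→left, listed edges, right→sink; max matching = max flow.
Augmenting path W1→J1 (+1); matched 1.
Augmenting path W2→J2 (+1); matched 2.
No augmenting path remains; maximum matching = 2.
König certificate: {W2, J1} is a vertex cover of size 2 (every listed pair touches it), so no matching can be larger.

2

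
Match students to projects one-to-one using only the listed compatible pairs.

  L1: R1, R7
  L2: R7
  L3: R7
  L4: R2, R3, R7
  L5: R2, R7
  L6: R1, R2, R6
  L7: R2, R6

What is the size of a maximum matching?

5

Unit-capacity flow: source→left, listed edges, right→sink; max matching = max flow.
Augmenting path L1→R1 (+1); matched 1.
Augmenting path L2→R7 (+1); matched 2.
Augmenting path L4→R2 (+1); matched 3.
Augmenting path L6→R6 (+1); matched 4.
Augmenting path L5→R2→L4→R3 (+1); matched 5.
No augmenting path remains; maximum matching = 5.
König certificate: {L4, R1, R2, R6, R7} is a vertex cover of size 5 (every listed pair touches it), so no matching can be larger.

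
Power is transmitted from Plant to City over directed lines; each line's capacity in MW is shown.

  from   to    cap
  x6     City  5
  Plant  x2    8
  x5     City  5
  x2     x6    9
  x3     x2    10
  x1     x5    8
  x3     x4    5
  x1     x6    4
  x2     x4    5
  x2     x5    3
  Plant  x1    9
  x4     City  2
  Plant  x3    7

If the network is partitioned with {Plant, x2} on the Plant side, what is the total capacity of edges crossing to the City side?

Edges leaving {Plant, x2}: Plant→x1 (9), Plant→x3 (7), x2→x4 (5), x2→x5 (3), x2→x6 (9).
Cut capacity = 9 + 7 + 5 + 3 + 9 = 33.

33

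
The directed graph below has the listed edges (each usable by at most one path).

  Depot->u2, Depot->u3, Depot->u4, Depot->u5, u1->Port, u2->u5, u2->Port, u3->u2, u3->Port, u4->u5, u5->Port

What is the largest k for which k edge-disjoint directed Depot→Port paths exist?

Assign every edge capacity 1; by Menger, the answer equals the max flow.
Path Depot→u2→Port (+1); total 1.
Path Depot→u3→Port (+1); total 2.
Path Depot→u5→Port (+1); total 3.
No residual Depot→Port path; max flow = 3.
Certifying cut of size 3: {Depot→u2, Depot→u3, u5→Port}.

3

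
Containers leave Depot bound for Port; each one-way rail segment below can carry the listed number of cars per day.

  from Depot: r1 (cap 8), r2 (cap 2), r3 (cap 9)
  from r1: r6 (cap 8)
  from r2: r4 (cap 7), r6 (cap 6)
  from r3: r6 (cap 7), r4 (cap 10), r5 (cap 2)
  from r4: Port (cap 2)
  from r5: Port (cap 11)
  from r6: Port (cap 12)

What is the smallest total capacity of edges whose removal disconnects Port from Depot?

16

Augment Depot→r1→r6→Port: bottleneck 8, flow now 8.
Augment Depot→r2→r4→Port: bottleneck 2, flow now 10.
Augment Depot→r3→r5→Port: bottleneck 2, flow now 12.
Augment Depot→r3→r6→Port: bottleneck 4, flow now 16.
No augmenting path remains; maximum flow = 16.
By max-flow min-cut, the minimum cut capacity equals the max flow.
In the residual graph, reachable from Depot: {Depot, r1, r2, r3, r4, r6}.
Min-cut edges: r3→r5 (2), r4→Port (2), r6→Port (12); capacity 2 + 2 + 12 = 16.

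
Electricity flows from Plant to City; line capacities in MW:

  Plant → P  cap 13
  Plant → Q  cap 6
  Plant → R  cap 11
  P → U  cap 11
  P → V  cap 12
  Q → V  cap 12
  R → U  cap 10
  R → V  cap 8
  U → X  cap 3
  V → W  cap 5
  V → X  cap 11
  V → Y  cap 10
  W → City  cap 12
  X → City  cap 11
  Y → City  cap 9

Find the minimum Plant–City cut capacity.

25

Augment Plant→P→U→X→City: bottleneck 3, flow now 3.
Augment Plant→P→V→W→City: bottleneck 5, flow now 8.
Augment Plant→P→V→X→City: bottleneck 5, flow now 13.
Augment Plant→Q→V→X→City: bottleneck 3, flow now 16.
Augment Plant→Q→V→Y→City: bottleneck 3, flow now 19.
Augment Plant→R→V→Y→City: bottleneck 6, flow now 25.
No augmenting path remains; maximum flow = 25.
By max-flow min-cut, the minimum cut capacity equals the max flow.
In the residual graph, reachable from Plant: {Plant, P, Q, R, U, V, X, Y}.
Min-cut edges: V→W (5), X→City (11), Y→City (9); capacity 5 + 11 + 9 = 25.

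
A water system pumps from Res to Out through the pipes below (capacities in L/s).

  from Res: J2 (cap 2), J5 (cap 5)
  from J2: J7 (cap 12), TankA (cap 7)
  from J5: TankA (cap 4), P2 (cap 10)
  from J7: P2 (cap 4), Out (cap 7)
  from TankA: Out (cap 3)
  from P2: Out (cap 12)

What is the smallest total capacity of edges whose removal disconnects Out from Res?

7

Augment Res→J2→J7→Out: bottleneck 2, flow now 2.
Augment Res→J5→TankA→Out: bottleneck 3, flow now 5.
Augment Res→J5→P2→Out: bottleneck 2, flow now 7.
No augmenting path remains; maximum flow = 7.
By max-flow min-cut, the minimum cut capacity equals the max flow.
In the residual graph, reachable from Res: {Res}.
Min-cut edges: Res→J2 (2), Res→J5 (5); capacity 2 + 5 = 7.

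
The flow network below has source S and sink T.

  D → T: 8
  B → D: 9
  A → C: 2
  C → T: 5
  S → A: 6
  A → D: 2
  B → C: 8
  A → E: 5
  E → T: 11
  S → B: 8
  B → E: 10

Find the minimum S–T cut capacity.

Augment S→A→C→T: bottleneck 2, flow now 2.
Augment S→A→D→T: bottleneck 2, flow now 4.
Augment S→A→E→T: bottleneck 2, flow now 6.
Augment S→B→C→T: bottleneck 3, flow now 9.
Augment S→B→D→T: bottleneck 5, flow now 14.
No augmenting path remains; maximum flow = 14.
By max-flow min-cut, the minimum cut capacity equals the max flow.
In the residual graph, reachable from S: {S}.
Min-cut edges: S→A (6), S→B (8); capacity 6 + 8 = 14.

14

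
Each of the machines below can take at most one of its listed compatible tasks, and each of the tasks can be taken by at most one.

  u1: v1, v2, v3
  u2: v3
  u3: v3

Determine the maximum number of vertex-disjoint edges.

2

Unit-capacity flow: source→left, listed edges, right→sink; max matching = max flow.
Augmenting path u1→v1 (+1); matched 1.
Augmenting path u2→v3 (+1); matched 2.
No augmenting path remains; maximum matching = 2.
König certificate: {u1, v3} is a vertex cover of size 2 (every listed pair touches it), so no matching can be larger.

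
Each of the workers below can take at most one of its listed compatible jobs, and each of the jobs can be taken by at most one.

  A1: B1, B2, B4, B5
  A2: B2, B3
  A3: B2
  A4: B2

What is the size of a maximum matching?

Unit-capacity flow: source→left, listed edges, right→sink; max matching = max flow.
Augmenting path A1→B1 (+1); matched 1.
Augmenting path A2→B2 (+1); matched 2.
Augmenting path A3→B2→A2→B3 (+1); matched 3.
No augmenting path remains; maximum matching = 3.
König certificate: {A1, A2, B2} is a vertex cover of size 3 (every listed pair touches it), so no matching can be larger.

3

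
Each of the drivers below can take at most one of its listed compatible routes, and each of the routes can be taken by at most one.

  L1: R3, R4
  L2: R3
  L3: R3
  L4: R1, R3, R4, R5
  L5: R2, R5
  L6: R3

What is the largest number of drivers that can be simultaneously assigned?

4

Unit-capacity flow: source→left, listed edges, right→sink; max matching = max flow.
Augmenting path L1→R3 (+1); matched 1.
Augmenting path L4→R1 (+1); matched 2.
Augmenting path L5→R2 (+1); matched 3.
Augmenting path L2→R3→L1→R4 (+1); matched 4.
No augmenting path remains; maximum matching = 4.
König certificate: {L1, L4, L5, R3} is a vertex cover of size 4 (every listed pair touches it), so no matching can be larger.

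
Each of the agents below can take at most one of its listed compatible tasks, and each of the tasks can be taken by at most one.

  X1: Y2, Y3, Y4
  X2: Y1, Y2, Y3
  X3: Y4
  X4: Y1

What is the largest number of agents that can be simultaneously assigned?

Unit-capacity flow: source→left, listed edges, right→sink; max matching = max flow.
Augmenting path X1→Y2 (+1); matched 1.
Augmenting path X2→Y1 (+1); matched 2.
Augmenting path X3→Y4 (+1); matched 3.
Augmenting path X4→Y1→X2→Y3 (+1); matched 4.
No augmenting path remains; maximum matching = 4.
König certificate: {X1, X2, X3, X4} is a vertex cover of size 4 (every listed pair touches it), so no matching can be larger.

4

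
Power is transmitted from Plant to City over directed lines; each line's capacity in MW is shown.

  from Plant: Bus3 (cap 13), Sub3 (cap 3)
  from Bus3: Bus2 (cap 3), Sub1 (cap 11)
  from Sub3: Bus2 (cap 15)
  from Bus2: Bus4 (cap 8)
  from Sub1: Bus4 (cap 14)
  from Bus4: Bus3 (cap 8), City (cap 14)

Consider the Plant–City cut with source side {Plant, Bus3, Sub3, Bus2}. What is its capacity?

Edges leaving {Plant, Bus3, Sub3, Bus2}: Bus3→Sub1 (11), Bus2→Bus4 (8).
Cut capacity = 11 + 8 = 19.

19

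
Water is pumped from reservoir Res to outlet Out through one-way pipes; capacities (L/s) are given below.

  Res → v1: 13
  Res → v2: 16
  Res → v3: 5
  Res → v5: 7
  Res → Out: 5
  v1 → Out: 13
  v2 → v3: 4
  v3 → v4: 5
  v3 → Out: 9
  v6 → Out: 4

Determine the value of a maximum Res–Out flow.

Augment Res→Out: bottleneck 5, flow now 5.
Augment Res→v1→Out: bottleneck 13, flow now 18.
Augment Res→v3→Out: bottleneck 5, flow now 23.
Augment Res→v2→v3→Out: bottleneck 4, flow now 27.
No augmenting path remains; maximum flow = 27.
In the residual graph, reachable from Res: {Res, v2, v5}.
Min-cut edges: Res→v1 (13), Res→v3 (5), Res→Out (5), v2→v3 (4); capacity 13 + 5 + 5 + 4 = 27.
This cut is saturated, so no flow can exceed 27.

27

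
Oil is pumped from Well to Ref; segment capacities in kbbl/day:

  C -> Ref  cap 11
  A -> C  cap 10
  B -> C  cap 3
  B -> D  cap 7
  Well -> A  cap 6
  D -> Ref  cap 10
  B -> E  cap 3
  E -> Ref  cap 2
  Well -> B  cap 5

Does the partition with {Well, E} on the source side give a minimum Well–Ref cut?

No — its capacity is 13, but the minimum cut has capacity 11.

Given cut capacity: 6 + 5 + 2 = 13.
Augment Well→A→C→Ref: bottleneck 6, flow now 6.
Augment Well→B→C→Ref: bottleneck 3, flow now 9.
Augment Well→B→D→Ref: bottleneck 2, flow now 11.
No augmenting path remains; maximum flow = 11.
In the residual graph, reachable from Well: {Well}.
Min-cut edges: Well→A (6), Well→B (5); capacity 6 + 5 = 11.
Cut capacity 13 exceeds the max flow 11, so it is not minimum.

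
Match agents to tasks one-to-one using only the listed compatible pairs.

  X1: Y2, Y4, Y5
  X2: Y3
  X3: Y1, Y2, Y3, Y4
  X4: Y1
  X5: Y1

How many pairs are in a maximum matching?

Unit-capacity flow: source→left, listed edges, right→sink; max matching = max flow.
Augmenting path X1→Y2 (+1); matched 1.
Augmenting path X2→Y3 (+1); matched 2.
Augmenting path X3→Y1 (+1); matched 3.
Augmenting path X4→Y1→X3→Y4 (+1); matched 4.
No augmenting path remains; maximum matching = 4.
König certificate: {X1, X2, X3, Y1} is a vertex cover of size 4 (every listed pair touches it), so no matching can be larger.

4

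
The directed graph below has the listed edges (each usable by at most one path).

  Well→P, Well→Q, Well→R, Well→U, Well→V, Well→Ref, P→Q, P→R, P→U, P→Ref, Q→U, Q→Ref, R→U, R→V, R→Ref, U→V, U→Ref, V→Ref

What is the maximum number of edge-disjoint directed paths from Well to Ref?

6

Assign every edge capacity 1; by Menger, the answer equals the max flow.
Path Well→Ref (+1); total 1.
Path Well→P→Ref (+1); total 2.
Path Well→Q→Ref (+1); total 3.
Path Well→R→Ref (+1); total 4.
Path Well→U→Ref (+1); total 5.
Path Well→V→Ref (+1); total 6.
No residual Well→Ref path; max flow = 6.
Certifying cut of size 6: {Well→P, Well→Q, Well→R, Well→Ref, Well→U, Well→V}.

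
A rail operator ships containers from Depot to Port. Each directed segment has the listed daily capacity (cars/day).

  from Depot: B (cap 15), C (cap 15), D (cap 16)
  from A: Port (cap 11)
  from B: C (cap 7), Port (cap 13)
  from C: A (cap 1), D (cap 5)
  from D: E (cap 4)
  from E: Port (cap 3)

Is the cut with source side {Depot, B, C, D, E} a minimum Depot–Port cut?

Given cut capacity: 13 + 1 + 3 = 17.
Augment Depot→B→Port: bottleneck 13, flow now 13.
Augment Depot→C→A→Port: bottleneck 1, flow now 14.
Augment Depot→D→E→Port: bottleneck 3, flow now 17.
No augmenting path remains; maximum flow = 17.
Cut capacity 17 equals the max flow, so it is a minimum cut.

Yes — it is a minimum cut (capacity 17).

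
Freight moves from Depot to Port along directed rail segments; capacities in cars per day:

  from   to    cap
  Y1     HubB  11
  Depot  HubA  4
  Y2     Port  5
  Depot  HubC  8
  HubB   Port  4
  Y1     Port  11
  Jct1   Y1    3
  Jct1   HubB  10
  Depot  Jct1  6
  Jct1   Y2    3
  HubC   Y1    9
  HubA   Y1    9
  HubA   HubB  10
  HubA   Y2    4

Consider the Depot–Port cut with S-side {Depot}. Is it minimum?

Given cut capacity: 6 + 8 + 4 = 18.
Augment Depot→Jct1→Y1→Port: bottleneck 3, flow now 3.
Augment Depot→Jct1→HubB→Port: bottleneck 3, flow now 6.
Augment Depot→HubC→Y1→Port: bottleneck 8, flow now 14.
Augment Depot→HubA→HubB→Port: bottleneck 1, flow now 15.
Augment Depot→HubA→Y2→Port: bottleneck 3, flow now 18.
No augmenting path remains; maximum flow = 18.
Cut capacity 18 equals the max flow, so it is a minimum cut.

Yes — it is a minimum cut (capacity 18).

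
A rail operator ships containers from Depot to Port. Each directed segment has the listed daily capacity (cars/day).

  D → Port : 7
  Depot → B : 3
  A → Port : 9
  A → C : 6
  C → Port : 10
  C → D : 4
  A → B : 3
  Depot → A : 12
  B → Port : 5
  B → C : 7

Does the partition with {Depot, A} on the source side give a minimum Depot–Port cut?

No — its capacity is 21, but the minimum cut has capacity 15.

Given cut capacity: 3 + 3 + 6 + 9 = 21.
Augment Depot→A→Port: bottleneck 9, flow now 9.
Augment Depot→B→Port: bottleneck 3, flow now 12.
Augment Depot→A→B→Port: bottleneck 2, flow now 14.
Augment Depot→A→C→Port: bottleneck 1, flow now 15.
No augmenting path remains; maximum flow = 15.
In the residual graph, reachable from Depot: {Depot}.
Min-cut edges: Depot→A (12), Depot→B (3); capacity 12 + 3 = 15.
Cut capacity 21 exceeds the max flow 15, so it is not minimum.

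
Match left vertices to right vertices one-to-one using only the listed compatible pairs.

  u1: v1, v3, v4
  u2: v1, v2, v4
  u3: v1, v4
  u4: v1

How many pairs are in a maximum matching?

4

Unit-capacity flow: source→left, listed edges, right→sink; max matching = max flow.
Augmenting path u1→v1 (+1); matched 1.
Augmenting path u2→v2 (+1); matched 2.
Augmenting path u3→v4 (+1); matched 3.
Augmenting path u4→v1→u1→v3 (+1); matched 4.
No augmenting path remains; maximum matching = 4.
König certificate: {u1, u2, u3, u4} is a vertex cover of size 4 (every listed pair touches it), so no matching can be larger.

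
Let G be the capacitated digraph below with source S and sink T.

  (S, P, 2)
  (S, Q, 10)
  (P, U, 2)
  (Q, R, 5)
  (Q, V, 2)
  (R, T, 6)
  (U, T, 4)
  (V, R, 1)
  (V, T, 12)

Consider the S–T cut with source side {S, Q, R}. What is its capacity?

Edges leaving {S, Q, R}: S→P (2), Q→V (2), R→T (6).
Cut capacity = 2 + 2 + 6 = 10.

10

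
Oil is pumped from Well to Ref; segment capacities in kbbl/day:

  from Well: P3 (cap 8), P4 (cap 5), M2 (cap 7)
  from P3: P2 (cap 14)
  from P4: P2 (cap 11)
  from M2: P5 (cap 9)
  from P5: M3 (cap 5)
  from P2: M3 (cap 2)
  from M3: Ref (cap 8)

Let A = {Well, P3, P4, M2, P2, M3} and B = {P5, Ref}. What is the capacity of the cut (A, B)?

17

Edges leaving {Well, P3, P4, M2, P2, M3}: M2→P5 (9), M3→Ref (8).
Cut capacity = 9 + 8 = 17.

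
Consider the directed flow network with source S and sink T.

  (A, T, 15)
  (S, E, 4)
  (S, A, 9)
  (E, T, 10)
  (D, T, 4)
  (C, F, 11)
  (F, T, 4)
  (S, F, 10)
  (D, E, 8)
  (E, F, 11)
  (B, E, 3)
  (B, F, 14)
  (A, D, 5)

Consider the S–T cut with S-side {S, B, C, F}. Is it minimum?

Given cut capacity: 9 + 4 + 3 + 4 = 20.
Augment S→A→T: bottleneck 9, flow now 9.
Augment S→E→T: bottleneck 4, flow now 13.
Augment S→F→T: bottleneck 4, flow now 17.
No augmenting path remains; maximum flow = 17.
In the residual graph, reachable from S: {S, F}.
Min-cut edges: S→A (9), S→E (4), F→T (4); capacity 9 + 4 + 4 = 17.
Cut capacity 20 exceeds the max flow 17, so it is not minimum.

No — its capacity is 20, but the minimum cut has capacity 17.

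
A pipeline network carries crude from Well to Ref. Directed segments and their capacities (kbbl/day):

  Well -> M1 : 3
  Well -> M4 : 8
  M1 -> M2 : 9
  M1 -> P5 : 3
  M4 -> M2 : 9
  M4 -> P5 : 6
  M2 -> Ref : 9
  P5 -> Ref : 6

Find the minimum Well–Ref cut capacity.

Augment Well→M1→M2→Ref: bottleneck 3, flow now 3.
Augment Well→M4→M2→Ref: bottleneck 6, flow now 9.
Augment Well→M4→P5→Ref: bottleneck 2, flow now 11.
No augmenting path remains; maximum flow = 11.
By max-flow min-cut, the minimum cut capacity equals the max flow.
In the residual graph, reachable from Well: {Well}.
Min-cut edges: Well→M1 (3), Well→M4 (8); capacity 3 + 8 = 11.

11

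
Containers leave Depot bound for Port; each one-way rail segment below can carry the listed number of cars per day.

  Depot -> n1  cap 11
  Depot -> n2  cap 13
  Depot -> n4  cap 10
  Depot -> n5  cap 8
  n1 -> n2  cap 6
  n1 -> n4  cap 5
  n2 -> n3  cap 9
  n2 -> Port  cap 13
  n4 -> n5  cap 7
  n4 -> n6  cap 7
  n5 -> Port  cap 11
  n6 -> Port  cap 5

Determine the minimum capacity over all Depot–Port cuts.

29

Augment Depot→n2→Port: bottleneck 13, flow now 13.
Augment Depot→n5→Port: bottleneck 8, flow now 21.
Augment Depot→n4→n5→Port: bottleneck 3, flow now 24.
Augment Depot→n4→n6→Port: bottleneck 5, flow now 29.
No augmenting path remains; maximum flow = 29.
By max-flow min-cut, the minimum cut capacity equals the max flow.
In the residual graph, reachable from Depot: {Depot, n1, n2, n3, n4, n5, n6}.
Min-cut edges: n2→Port (13), n5→Port (11), n6→Port (5); capacity 13 + 11 + 5 = 29.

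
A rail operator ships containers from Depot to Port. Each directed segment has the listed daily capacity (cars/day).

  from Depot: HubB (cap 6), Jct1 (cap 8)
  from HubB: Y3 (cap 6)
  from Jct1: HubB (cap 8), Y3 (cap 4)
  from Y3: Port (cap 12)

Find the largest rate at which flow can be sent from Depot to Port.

Augment Depot→HubB→Y3→Port: bottleneck 6, flow now 6.
Augment Depot→Jct1→Y3→Port: bottleneck 4, flow now 10.
No augmenting path remains; maximum flow = 10.
In the residual graph, reachable from Depot: {Depot, HubB, Jct1}.
Min-cut edges: HubB→Y3 (6), Jct1→Y3 (4); capacity 6 + 4 = 10.
This cut is saturated, so no flow can exceed 10.

10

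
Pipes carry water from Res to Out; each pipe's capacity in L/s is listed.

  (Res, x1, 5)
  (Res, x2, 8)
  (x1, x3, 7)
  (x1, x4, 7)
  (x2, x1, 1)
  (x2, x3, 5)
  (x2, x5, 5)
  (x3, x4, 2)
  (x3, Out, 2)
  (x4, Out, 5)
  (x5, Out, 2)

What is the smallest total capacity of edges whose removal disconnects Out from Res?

9

Augment Res→x1→x3→Out: bottleneck 2, flow now 2.
Augment Res→x1→x4→Out: bottleneck 3, flow now 5.
Augment Res→x2→x5→Out: bottleneck 2, flow now 7.
Augment Res→x2→x1→x4→Out: bottleneck 1, flow now 8.
Augment Res→x2→x3→x4→Out: bottleneck 1, flow now 9.
No augmenting path remains; maximum flow = 9.
By max-flow min-cut, the minimum cut capacity equals the max flow.
In the residual graph, reachable from Res: {Res, x1, x2, x3, x4, x5}.
Min-cut edges: x3→Out (2), x4→Out (5), x5→Out (2); capacity 2 + 5 + 2 = 9.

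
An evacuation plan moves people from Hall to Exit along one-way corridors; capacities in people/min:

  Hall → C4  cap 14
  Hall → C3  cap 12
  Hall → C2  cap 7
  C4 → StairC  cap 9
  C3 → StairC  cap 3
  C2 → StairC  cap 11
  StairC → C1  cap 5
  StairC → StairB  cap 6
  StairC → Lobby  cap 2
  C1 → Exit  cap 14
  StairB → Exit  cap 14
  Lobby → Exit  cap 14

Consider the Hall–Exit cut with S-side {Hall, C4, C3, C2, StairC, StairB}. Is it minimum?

Given cut capacity: 5 + 2 + 14 = 21.
Augment Hall→C4→StairC→C1→Exit: bottleneck 5, flow now 5.
Augment Hall→C4→StairC→StairB→Exit: bottleneck 4, flow now 9.
Augment Hall→C3→StairC→StairB→Exit: bottleneck 2, flow now 11.
Augment Hall→C3→StairC→Lobby→Exit: bottleneck 1, flow now 12.
Augment Hall→C2→StairC→Lobby→Exit: bottleneck 1, flow now 13.
No augmenting path remains; maximum flow = 13.
In the residual graph, reachable from Hall: {Hall, C4, C3, C2, StairC}.
Min-cut edges: StairC→C1 (5), StairC→StairB (6), StairC→Lobby (2); capacity 5 + 6 + 2 = 13.
Cut capacity 21 exceeds the max flow 13, so it is not minimum.

No — its capacity is 21, but the minimum cut has capacity 13.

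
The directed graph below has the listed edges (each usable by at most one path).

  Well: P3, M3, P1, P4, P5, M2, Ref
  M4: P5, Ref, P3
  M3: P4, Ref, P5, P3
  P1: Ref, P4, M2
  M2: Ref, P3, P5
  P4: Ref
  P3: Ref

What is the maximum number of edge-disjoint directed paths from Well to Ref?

Assign every edge capacity 1; by Menger, the answer equals the max flow.
Path Well→Ref (+1); total 1.
Path Well→P1→Ref (+1); total 2.
Path Well→M2→Ref (+1); total 3.
Path Well→M3→Ref (+1); total 4.
Path Well→P4→Ref (+1); total 5.
Path Well→P3→Ref (+1); total 6.
No residual Well→Ref path; max flow = 6.
Certifying cut of size 6: {Well→M2, Well→M3, Well→P1, Well→P3, Well→P4, Well→Ref}.

6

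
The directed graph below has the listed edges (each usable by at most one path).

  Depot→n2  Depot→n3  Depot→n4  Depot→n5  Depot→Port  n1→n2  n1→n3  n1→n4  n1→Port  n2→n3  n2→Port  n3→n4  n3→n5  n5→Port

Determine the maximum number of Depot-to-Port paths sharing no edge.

3

Assign every edge capacity 1; by Menger, the answer equals the max flow.
Path Depot→Port (+1); total 1.
Path Depot→n2→Port (+1); total 2.
Path Depot→n5→Port (+1); total 3.
No residual Depot→Port path; max flow = 3.
Certifying cut of size 3: {Depot→Port, Depot→n2, n5→Port}.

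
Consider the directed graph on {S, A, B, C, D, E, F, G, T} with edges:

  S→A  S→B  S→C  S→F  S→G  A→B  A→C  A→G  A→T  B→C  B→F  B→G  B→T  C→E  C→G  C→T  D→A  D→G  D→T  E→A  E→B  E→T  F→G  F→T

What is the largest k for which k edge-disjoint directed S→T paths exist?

4

Assign every edge capacity 1; by Menger, the answer equals the max flow.
Path S→A→T (+1); total 1.
Path S→B→T (+1); total 2.
Path S→C→T (+1); total 3.
Path S→F→T (+1); total 4.
No residual S→T path; max flow = 4.
Certifying cut of size 4: {S→A, S→B, S→C, S→F}.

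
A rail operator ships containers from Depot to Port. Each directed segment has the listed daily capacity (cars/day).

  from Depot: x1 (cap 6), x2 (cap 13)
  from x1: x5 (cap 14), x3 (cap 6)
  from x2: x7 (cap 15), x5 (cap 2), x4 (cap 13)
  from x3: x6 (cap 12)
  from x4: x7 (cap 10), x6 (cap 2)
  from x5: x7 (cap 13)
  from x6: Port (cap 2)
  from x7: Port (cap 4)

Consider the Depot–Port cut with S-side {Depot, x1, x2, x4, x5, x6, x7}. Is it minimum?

No — its capacity is 12, but the minimum cut has capacity 6.

Given cut capacity: 6 + 2 + 4 = 12.
Augment Depot→x2→x7→Port: bottleneck 4, flow now 4.
Augment Depot→x1→x3→x6→Port: bottleneck 2, flow now 6.
No augmenting path remains; maximum flow = 6.
In the residual graph, reachable from Depot: {Depot, x1, x2, x3, x4, x5, x6, x7}.
Min-cut edges: x6→Port (2), x7→Port (4); capacity 2 + 4 = 6.
Cut capacity 12 exceeds the max flow 6, so it is not minimum.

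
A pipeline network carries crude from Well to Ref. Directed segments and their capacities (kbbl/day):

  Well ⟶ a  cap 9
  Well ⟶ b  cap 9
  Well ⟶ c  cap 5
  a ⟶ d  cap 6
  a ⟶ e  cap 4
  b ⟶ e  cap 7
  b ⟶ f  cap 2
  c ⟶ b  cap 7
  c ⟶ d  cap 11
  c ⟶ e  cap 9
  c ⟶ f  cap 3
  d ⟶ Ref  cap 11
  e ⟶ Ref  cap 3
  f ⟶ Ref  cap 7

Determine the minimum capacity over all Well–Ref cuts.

16

Augment Well→a→d→Ref: bottleneck 6, flow now 6.
Augment Well→a→e→Ref: bottleneck 3, flow now 9.
Augment Well→b→f→Ref: bottleneck 2, flow now 11.
Augment Well→c→d→Ref: bottleneck 5, flow now 16.
No augmenting path remains; maximum flow = 16.
By max-flow min-cut, the minimum cut capacity equals the max flow.
In the residual graph, reachable from Well: {Well, a, b, e}.
Min-cut edges: Well→c (5), a→d (6), b→f (2), e→Ref (3); capacity 5 + 6 + 2 + 3 = 16.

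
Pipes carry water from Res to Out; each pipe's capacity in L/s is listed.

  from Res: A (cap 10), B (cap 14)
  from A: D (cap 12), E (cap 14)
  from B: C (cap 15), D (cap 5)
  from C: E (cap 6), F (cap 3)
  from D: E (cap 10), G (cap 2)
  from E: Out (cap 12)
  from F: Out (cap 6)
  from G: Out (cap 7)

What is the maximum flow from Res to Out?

17

Augment Res→A→E→Out: bottleneck 10, flow now 10.
Augment Res→B→C→E→Out: bottleneck 2, flow now 12.
Augment Res→B→C→F→Out: bottleneck 3, flow now 15.
Augment Res→B→D→G→Out: bottleneck 2, flow now 17.
No augmenting path remains; maximum flow = 17.
In the residual graph, reachable from Res: {Res, A, B, C, D, E}.
Min-cut edges: C→F (3), D→G (2), E→Out (12); capacity 3 + 2 + 12 = 17.
This cut is saturated, so no flow can exceed 17.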